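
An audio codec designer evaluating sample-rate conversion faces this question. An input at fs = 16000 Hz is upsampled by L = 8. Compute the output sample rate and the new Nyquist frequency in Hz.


Step 1 — output sample rate after interpolation by L:
fs_out = L * fs_in = 8 * 16000 = 128000 Hz

Step 2 — Nyquist frequency of the output stream:
f_Nyq = fs_out / 2 = 128000 / 2 = 64000.0 Hz

fs_out = 128000 Hz; f_Nyquist = 64000.0 Hz


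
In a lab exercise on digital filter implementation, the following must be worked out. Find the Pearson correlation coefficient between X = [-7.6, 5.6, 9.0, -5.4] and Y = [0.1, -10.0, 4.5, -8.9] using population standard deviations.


Pearson correlation coefficient (population):
r = cov(X,Y) / (std(X) * std(Y))
Mean X = 0.4, Mean Y = -3.575
Cov(X,Y) = 9.38
Std(X) = 7.046985, Std(Y) = 6.089899
r = 0.2186

0.2186


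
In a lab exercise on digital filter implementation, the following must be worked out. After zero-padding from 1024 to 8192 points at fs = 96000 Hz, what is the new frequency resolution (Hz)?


Frequency resolution after zero-padding:
N_padded = 1024 * 8 = 8192
df = fs / N_padded
   = 96000 / 8192
   = 11.7188 Hz

11.7188 Hz


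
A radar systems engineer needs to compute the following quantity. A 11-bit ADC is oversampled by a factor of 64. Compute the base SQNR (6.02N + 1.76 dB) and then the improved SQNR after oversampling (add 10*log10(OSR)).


Step 1 — baseline SQNR at Nyquist:
SQNR_base = 6.02*N + 1.76
          = 6.02*11 + 1.76
          = 67.98 dB

Step 2 — oversampling processing gain:
G = 10*log10(OSR) = 10*log10(64) = 18.06 dB

Step 3 — total:
SQNR_total = 67.98 + 18.06 = 86.04 dB

Base SQNR = 67.98 dB; oversampled SQNR = 86.04 dB


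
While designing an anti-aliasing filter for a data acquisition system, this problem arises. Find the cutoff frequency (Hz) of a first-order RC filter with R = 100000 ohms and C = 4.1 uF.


Cutoff frequency of a first-order RC filter:
fc = 1 / (2 * pi * R * C)
C = 4.1 uF = 4.1e-06 F
fc = 1 / (2 * pi * 100000 * 4.1e-06)
   = 1 / 2.5761059759436
   = 0.388183 Hz

0.388183 Hz


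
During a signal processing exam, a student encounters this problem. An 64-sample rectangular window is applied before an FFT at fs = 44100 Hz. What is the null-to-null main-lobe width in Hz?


Main lobe width for a rectangular window:
Width = 2 * fs / N
      = 2 * 44100 / 64
      = 88200 / 64
      = 1378.125 Hz

1378.125 Hz


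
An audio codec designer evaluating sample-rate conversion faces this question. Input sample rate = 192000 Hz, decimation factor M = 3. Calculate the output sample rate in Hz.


Decimation reduces the sample rate:
fs_out = fs_in / M
       = 192000 / 3
       = 64000.0 Hz

64000.0 Hz


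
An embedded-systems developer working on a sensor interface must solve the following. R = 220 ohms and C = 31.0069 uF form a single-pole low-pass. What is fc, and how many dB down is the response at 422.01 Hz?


Step 1 — cutoff frequency:
fc = 1 / (2*pi*R*C)
C = 31.0069 uF = 3.10069e-05 F
fc = 1 / (2*pi*220*3.10069e-05)
   = 23.3313 Hz

Step 2 — magnitude at f = 422.01 Hz:
|H(f)| = 1 / sqrt(1 + (f/fc)^2)
f/fc = 422.01 / 23.3313 = 18.087719
|H| = 1 / sqrt(1 + 327.165579) = 0.0552018
|H|_dB = 20*log10(0.0552018) = -25.16 dB

fc = 23.3313 Hz; |H(422.01 Hz)| = -25.16 dB


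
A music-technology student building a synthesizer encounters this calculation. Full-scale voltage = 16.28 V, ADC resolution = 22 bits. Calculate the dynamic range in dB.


Dynamic range from full-scale to LSB:
V_min = V_max / 2^bits = 16.28 / 2^22
DR = 20 * log10(V_max / V_min)
   = 20 * log10(2^22)
   = 20 * 22 * log10(2)
   = 132.45 dB

132.45 dB


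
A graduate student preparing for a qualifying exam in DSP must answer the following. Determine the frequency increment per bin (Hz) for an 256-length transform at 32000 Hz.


DFT frequency resolution:
df = fs / N
   = 32000 / 256
   = 125.0 Hz

125.0 Hz


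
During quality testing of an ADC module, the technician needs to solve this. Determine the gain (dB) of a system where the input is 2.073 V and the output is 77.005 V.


Voltage gain in dB:
G = 20 * log10(Vout / Vin)
  = 20 * log10(77.005 / 2.073)
  = 20 * log10(37.146647)
  = 20 * 1.56992
  = 31.4 dB

31.4 dB


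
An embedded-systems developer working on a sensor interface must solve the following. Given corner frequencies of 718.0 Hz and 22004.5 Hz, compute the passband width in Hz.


Bandwidth is the difference of -3dB frequencies:
BW = f_high - f_low
   = 22004.5 - 718.0
   = 21286.5 Hz

21286.5 Hz


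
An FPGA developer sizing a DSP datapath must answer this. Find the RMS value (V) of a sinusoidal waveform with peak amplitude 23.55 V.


RMS voltage for a sinusoidal waveform:
V_rms = V_peak / sqrt(2)
      = 23.55 / 1.414214
      = 16.652 V

16.652 V


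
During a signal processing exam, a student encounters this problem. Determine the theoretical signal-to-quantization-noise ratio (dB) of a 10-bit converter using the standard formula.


Theoretical SNR for a full-scale sinusoid:
SNR = 6.02 * N + 1.76
    = 6.02 * 10 + 1.76
    = 60.2 + 1.76
    = 61.96 dB

61.96 dB


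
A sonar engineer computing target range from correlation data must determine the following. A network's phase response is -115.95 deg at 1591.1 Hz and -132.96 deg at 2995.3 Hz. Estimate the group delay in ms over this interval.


Group delay from phase difference:
tau = -d(phi)/d(omega)
d(phi) = -17.01 deg = -0.296881 rad
d(omega) = 2*pi*(2995.3 - 1591.1) = 8822.8488 rad/s
tau = -(-0.296881) / 8822.8488
    = 0.0336 ms

0.0336 ms


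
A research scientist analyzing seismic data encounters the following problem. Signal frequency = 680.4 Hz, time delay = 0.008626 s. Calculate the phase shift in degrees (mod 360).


Phase shift from frequency and time delay:
phi = 360 * f * t_delay
    = 360 * 680.4 * 0.008626
    = 2112.89 degrees
    mod 360 = 312.89 degrees

312.89 degrees


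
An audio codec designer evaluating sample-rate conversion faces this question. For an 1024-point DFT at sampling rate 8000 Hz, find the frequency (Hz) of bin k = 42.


Frequency of DFT bin k:
f_k = k * fs / N
    = 42 * 8000 / 1024
    = 336000 / 1024
    = 328.125 Hz

328.125 Hz


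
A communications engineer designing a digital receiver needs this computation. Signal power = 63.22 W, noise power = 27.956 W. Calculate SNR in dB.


SNR in decibels:
SNR = 10 * log10(Ps / Pn)
    = 10 * log10(63.22 / 27.956)
    = 10 * log10(2.2614)
    = 10 * 0.3544
    = 3.54 dB

3.54 dB


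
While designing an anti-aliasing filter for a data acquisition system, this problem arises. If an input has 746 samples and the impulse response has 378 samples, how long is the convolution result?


Linear convolution output length:
L = N + M - 1
  = 746 + 378 - 1
  = 1123 samples

1123


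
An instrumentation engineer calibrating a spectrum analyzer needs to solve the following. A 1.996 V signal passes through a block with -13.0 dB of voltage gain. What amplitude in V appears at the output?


Output voltage from dB gain:
V_out = V_in * 10^(gain_dB / 20)
      = 1.996 * 10^(-13.0 / 20)
      = 1.996 * 0.223872
      = 0.4468 V

0.4468 V


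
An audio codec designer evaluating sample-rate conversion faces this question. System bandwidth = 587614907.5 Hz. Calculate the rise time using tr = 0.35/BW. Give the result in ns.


Rise time from bandwidth relationship:
tr = 0.35 / BW
   = 0.35 / 587614907.5
   = 5.956281836e-10 s
   = 0.5956 ns

0.5956 ns


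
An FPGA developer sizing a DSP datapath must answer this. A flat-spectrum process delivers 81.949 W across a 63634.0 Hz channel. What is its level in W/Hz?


Power spectral density:
PSD = P / BW
    = 81.949 / 63634.0
    = 0.00128782 W/Hz

0.00128782 W/Hz


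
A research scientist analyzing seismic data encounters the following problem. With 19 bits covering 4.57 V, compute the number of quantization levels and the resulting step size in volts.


Step 1 — number of quantization levels:
L = 2^N = 2^19 = 524288

Step 2 — LSB step size:
delta = Vfs / L
      = 4.57 / 524288
      = 8.72e-06 V

Levels = 524288; step size = 8.72e-06 V


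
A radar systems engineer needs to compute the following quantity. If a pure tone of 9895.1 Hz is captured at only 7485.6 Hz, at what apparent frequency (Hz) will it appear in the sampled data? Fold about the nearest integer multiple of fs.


Compute the nearest integer multiple of fs to the signal:
n = round(9895.1 / 7485.6) = 1
f_alias = |9895.1 - 1 * 7485.6|
        = |9895.1 - 7485.6|
        = 2409.5 Hz

2409.5


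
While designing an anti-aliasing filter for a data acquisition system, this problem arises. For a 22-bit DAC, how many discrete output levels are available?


Number of quantization levels = 2^N
= 2^22
= 4194304

4194304


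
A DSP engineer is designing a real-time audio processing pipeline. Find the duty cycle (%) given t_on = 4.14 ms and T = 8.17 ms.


Duty cycle as a percentage:
DC = (t_on / T) * 100
   = (4.14 / 8.17) * 100
   = 0.506732 * 100
   = 50.67 %

50.67 %


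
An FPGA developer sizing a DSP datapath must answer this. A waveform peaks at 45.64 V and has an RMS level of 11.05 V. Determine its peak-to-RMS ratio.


Crest factor is the ratio of peak to RMS:
CF = V_peak / V_rms
   = 45.64 / 11.05
   = 4.1303

4.1303


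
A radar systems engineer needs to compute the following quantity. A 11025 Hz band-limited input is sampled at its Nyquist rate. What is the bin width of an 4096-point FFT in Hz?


Step 1 — Nyquist sampling rate:
fs = 2 * fmax = 2 * 11025 = 22050 Hz

Step 2 — DFT bin spacing:
df = fs / N = 22050 / 4096 = 5.3833 Hz

5.3833 Hz


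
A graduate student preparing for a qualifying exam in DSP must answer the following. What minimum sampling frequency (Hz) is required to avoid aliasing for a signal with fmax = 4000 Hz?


The Nyquist rate is twice the maximum frequency component.
fs_min = 2 * fmax
      = 2 * 4000
      = 8000 Hz

8000


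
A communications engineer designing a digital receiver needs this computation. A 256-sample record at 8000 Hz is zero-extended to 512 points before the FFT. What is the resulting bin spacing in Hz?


Frequency resolution after zero-padding:
N_padded = 256 * 2 = 512
df = fs / N_padded
   = 8000 / 512
   = 15.625 Hz

15.625 Hz


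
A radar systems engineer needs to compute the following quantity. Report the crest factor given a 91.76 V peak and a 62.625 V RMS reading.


Crest factor is the ratio of peak to RMS:
CF = V_peak / V_rms
   = 91.76 / 62.625
   = 1.4652

1.4652


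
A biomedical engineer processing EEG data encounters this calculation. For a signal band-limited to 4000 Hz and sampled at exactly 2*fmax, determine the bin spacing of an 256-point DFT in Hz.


Step 1 — Nyquist sampling rate:
fs = 2 * fmax = 2 * 4000 = 8000 Hz

Step 2 — DFT bin spacing:
df = fs / N = 8000 / 256 = 31.25 Hz

31.25 Hz


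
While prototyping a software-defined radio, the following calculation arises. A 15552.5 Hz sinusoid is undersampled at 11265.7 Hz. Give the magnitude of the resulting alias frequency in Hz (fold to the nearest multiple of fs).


Compute the nearest integer multiple of fs to the signal:
n = round(15552.5 / 11265.7) = 1
f_alias = |15552.5 - 1 * 11265.7|
        = |15552.5 - 11265.7|
        = 4286.8 Hz

4286.8


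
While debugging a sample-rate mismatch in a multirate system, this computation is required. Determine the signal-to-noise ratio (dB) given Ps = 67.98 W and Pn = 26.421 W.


SNR in decibels:
SNR = 10 * log10(Ps / Pn)
    = 10 * log10(67.98 / 26.421)
    = 10 * log10(2.573)
    = 10 * 0.4104
    = 4.1 dB

4.1 dB


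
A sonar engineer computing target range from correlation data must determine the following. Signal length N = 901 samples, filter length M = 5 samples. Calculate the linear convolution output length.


Linear convolution output length:
L = N + M - 1
  = 901 + 5 - 1
  = 905 samples

905


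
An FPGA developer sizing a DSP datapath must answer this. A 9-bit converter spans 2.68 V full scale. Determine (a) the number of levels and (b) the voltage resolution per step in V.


Step 1 — number of quantization levels:
L = 2^N = 2^9 = 512

Step 2 — LSB step size:
delta = Vfs / L
      = 2.68 / 512
      = 0.00523438 V

Levels = 512; step size = 0.00523438 V


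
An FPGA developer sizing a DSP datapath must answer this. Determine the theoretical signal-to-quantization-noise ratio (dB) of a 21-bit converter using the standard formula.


Theoretical SNR for a full-scale sinusoid:
SNR = 6.02 * N + 1.76
    = 6.02 * 21 + 1.76
    = 126.42 + 1.76
    = 128.18 dB

128.18 dB


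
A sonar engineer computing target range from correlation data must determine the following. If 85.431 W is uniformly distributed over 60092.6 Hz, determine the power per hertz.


Power spectral density:
PSD = P / BW
    = 85.431 / 60092.6
    = 0.00142166 W/Hz

0.00142166 W/Hz


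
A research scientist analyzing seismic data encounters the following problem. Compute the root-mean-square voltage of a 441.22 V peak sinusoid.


RMS voltage for a sinusoidal waveform:
V_rms = V_peak / sqrt(2)
      = 441.22 / 1.414214
      = 311.99 V

311.99 V


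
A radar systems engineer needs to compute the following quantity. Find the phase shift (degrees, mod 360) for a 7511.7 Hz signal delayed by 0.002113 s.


Phase shift from frequency and time delay:
phi = 360 * f * t_delay
    = 360 * 7511.7 * 0.002113
    = 5714.0 degrees
    mod 360 = 314.0 degrees

314.0 degrees


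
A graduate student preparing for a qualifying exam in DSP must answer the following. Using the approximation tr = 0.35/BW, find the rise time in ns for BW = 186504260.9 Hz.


Rise time from bandwidth relationship:
tr = 0.35 / BW
   = 0.35 / 186504260.9
   = 1.876632728e-09 s
   = 1.8766 ns

1.8766 ns


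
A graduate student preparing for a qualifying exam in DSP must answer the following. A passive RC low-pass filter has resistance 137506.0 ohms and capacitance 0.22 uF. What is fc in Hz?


Cutoff frequency of a first-order RC filter:
fc = 1 / (2 * pi * R * C)
C = 0.22 uF = 2.2e-07 F
fc = 1 / (2 * pi * 137506.0 * 2.2e-07)
   = 1 / 0.19007464934679
   = 5.261091 Hz

5.261091 Hz


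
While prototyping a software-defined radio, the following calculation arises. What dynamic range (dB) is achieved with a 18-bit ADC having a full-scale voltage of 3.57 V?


Dynamic range from full-scale to LSB:
V_min = V_max / 2^bits = 3.57 / 2^18
DR = 20 * log10(V_max / V_min)
   = 20 * log10(2^18)
   = 20 * 18 * log10(2)
   = 108.37 dB

108.37 dB


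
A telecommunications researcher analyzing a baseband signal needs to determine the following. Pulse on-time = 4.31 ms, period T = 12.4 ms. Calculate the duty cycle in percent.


Duty cycle as a percentage:
DC = (t_on / T) * 100
   = (4.31 / 12.4) * 100
   = 0.347581 * 100
   = 34.76 %

34.76 %


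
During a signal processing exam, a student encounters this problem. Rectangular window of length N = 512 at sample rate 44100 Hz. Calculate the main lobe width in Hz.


Main lobe width for a rectangular window:
Width = 2 * fs / N
      = 2 * 44100 / 512
      = 88200 / 512
      = 172.266 Hz

172.266 Hz


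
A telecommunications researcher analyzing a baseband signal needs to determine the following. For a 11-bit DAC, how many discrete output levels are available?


Number of quantization levels = 2^N
= 2^11
= 2048

2048


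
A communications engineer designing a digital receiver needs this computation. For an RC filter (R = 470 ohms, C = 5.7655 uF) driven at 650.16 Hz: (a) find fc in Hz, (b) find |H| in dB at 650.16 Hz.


Step 1 — cutoff frequency:
fc = 1 / (2*pi*R*C)
C = 5.7655 uF = 5.7655e-06 F
fc = 1 / (2*pi*470*5.7655e-06)
   = 58.7334 Hz

Step 2 — magnitude at f = 650.16 Hz:
|H(f)| = 1 / sqrt(1 + (f/fc)^2)
f/fc = 650.16 / 58.7334 = 11.069681
|H| = 1 / sqrt(1 + 122.537837) = 0.0899705
|H|_dB = 20*log10(0.0899705) = -20.92 dB

fc = 58.7334 Hz; |H(650.16 Hz)| = -20.92 dB


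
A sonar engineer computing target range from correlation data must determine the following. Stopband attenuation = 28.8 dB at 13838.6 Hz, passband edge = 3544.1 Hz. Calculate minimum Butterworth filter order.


Butterworth filter order formula:
n = log10(10^(A/10) - 1) / (2 * log10(f_stop/f_pass))
10^(28.8/10) - 1 = 757.5776
f_stop/f_pass = 13838.6 / 3544.1 = 3.9047
n = 2.4336 -> ceil = 3

3


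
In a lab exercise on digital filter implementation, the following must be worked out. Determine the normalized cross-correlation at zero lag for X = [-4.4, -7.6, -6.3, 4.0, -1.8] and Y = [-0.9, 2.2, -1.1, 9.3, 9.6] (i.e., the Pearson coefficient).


Pearson correlation coefficient (population):
r = cov(X,Y) / (std(X) * std(Y))
Mean X = -3.22, Mean Y = 3.82
Cov(X,Y) = 15.1184
Std(X) = 4.103852, Std(Y) = 4.744428
r = 0.7765

0.7765


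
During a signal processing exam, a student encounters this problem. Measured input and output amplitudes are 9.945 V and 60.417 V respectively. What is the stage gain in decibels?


Voltage gain in dB:
G = 20 * log10(Vout / Vin)
  = 20 * log10(60.417 / 9.945)
  = 20 * log10(6.075113)
  = 20 * 0.783554
  = 15.67 dB

15.67 dB


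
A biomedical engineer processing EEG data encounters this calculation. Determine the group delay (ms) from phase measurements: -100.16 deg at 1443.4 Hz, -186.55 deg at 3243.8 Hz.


Group delay from phase difference:
tau = -d(phi)/d(omega)
d(phi) = -86.39 deg = -1.50779 rad
d(omega) = 2*pi*(3243.8 - 1443.4) = 11312.2468 rad/s
tau = -(-1.50779) / 11312.2468
    = 0.1333 ms

0.1333 ms


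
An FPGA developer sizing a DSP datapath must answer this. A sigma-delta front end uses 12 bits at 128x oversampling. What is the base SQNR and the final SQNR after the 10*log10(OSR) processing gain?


Step 1 — baseline SQNR at Nyquist:
SQNR_base = 6.02*N + 1.76
          = 6.02*12 + 1.76
          = 74.0 dB

Step 2 — oversampling processing gain:
G = 10*log10(OSR) = 10*log10(128) = 21.07 dB

Step 3 — total:
SQNR_total = 74.0 + 21.07 = 95.07 dB

Base SQNR = 74.0 dB; oversampled SQNR = 95.07 dB


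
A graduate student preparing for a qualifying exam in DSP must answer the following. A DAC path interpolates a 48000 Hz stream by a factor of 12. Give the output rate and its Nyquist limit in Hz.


Step 1 — output sample rate after interpolation by L:
fs_out = L * fs_in = 12 * 48000 = 576000 Hz

Step 2 — Nyquist frequency of the output stream:
f_Nyq = fs_out / 2 = 576000 / 2 = 288000.0 Hz

fs_out = 576000 Hz; f_Nyquist = 288000.0 Hz


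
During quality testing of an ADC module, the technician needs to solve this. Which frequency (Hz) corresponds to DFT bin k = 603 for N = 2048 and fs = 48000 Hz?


Frequency of DFT bin k:
f_k = k * fs / N
    = 603 * 48000 / 2048
    = 28944000 / 2048
    = 14132.812 Hz

14132.812 Hz


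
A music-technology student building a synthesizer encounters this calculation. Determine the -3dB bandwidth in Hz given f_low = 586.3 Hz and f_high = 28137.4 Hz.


Bandwidth is the difference of -3dB frequencies:
BW = f_high - f_low
   = 28137.4 - 586.3
   = 27551.1 Hz

27551.1 Hz


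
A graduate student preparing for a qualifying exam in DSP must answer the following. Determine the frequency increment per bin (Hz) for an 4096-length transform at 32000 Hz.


DFT frequency resolution:
df = fs / N
   = 32000 / 4096
   = 7.8125 Hz

7.8125 Hz


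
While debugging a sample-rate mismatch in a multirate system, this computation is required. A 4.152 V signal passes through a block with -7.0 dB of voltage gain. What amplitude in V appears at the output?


Output voltage from dB gain:
V_out = V_in * 10^(gain_dB / 20)
      = 4.152 * 10^(-7.0 / 20)
      = 4.152 * 0.446684
      = 1.8546 V

1.8546 V


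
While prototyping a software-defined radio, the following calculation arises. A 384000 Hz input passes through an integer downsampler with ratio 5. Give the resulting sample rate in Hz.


Decimation reduces the sample rate:
fs_out = fs_in / M
       = 384000 / 5
       = 76800.0 Hz

76800.0 Hz


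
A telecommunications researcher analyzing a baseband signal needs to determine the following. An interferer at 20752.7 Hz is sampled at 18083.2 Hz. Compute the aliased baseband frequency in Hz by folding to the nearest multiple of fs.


Compute the nearest integer multiple of fs to the signal:
n = round(20752.7 / 18083.2) = 1
f_alias = |20752.7 - 1 * 18083.2|
        = |20752.7 - 18083.2|
        = 2669.5 Hz

2669.5


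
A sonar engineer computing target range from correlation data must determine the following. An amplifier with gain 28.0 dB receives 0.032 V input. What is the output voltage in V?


Output voltage from dB gain:
V_out = V_in * 10^(gain_dB / 20)
      = 0.032 * 10^(28.0 / 20)
      = 0.032 * 25.118864
      = 0.8038 V

0.8038 V


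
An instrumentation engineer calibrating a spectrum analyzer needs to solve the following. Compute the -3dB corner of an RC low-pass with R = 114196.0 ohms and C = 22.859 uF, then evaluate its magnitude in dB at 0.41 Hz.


Step 1 — cutoff frequency:
fc = 1 / (2*pi*R*C)
C = 22.859 uF = 2.2859e-05 F
fc = 1 / (2*pi*114196.0*2.2859e-05)
   = 0.0609694 Hz

Step 2 — magnitude at f = 0.41 Hz:
|H(f)| = 1 / sqrt(1 + (f/fc)^2)
f/fc = 0.41 / 0.0609694 = 6.724685
|H| = 1 / sqrt(1 + 45.221388) = 0.1470884
|H|_dB = 20*log10(0.1470884) = -16.65 dB

fc = 0.0609694 Hz; |H(0.41 Hz)| = -16.65 dB


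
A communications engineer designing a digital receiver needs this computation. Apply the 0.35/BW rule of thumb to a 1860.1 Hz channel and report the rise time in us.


Rise time from bandwidth relationship:
tr = 0.35 / BW
   = 0.35 / 1860.1
   = 0.0001881619268 s
   = 188.1619 us

188.1619 us


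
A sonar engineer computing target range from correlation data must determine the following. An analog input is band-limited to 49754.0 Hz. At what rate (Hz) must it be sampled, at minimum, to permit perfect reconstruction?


The Nyquist rate is twice the maximum frequency component.
fs_min = 2 * fmax
      = 2 * 49754.0
      = 99508.0 Hz

99508.0


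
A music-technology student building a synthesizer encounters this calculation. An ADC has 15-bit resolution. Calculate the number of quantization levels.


Number of quantization levels = 2^N
= 2^15
= 32768

32768


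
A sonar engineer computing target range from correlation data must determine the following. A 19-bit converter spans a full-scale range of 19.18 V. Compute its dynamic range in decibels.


Dynamic range from full-scale to LSB:
V_min = V_max / 2^bits = 19.18 / 2^19
DR = 20 * log10(V_max / V_min)
   = 20 * log10(2^19)
   = 20 * 19 * log10(2)
   = 114.39 dB

114.39 dB


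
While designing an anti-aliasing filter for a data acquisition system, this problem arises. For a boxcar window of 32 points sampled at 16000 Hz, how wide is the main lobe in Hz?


Main lobe width for a rectangular window:
Width = 2 * fs / N
      = 2 * 16000 / 32
      = 32000 / 32
      = 1000.0 Hz

1000.0 Hz


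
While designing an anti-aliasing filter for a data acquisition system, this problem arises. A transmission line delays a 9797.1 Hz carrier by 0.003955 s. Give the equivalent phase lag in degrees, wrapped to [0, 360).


Phase shift from frequency and time delay:
phi = 360 * f * t_delay
    = 360 * 9797.1 * 0.003955
    = 13949.11 degrees
    mod 360 = 269.11 degrees

269.11 degrees


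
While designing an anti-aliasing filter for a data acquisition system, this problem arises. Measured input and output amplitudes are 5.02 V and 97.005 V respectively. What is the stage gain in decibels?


Voltage gain in dB:
G = 20 * log10(Vout / Vin)
  = 20 * log10(97.005 / 5.02)
  = 20 * log10(19.323705)
  = 20 * 1.28609
  = 25.72 dB

25.72 dB


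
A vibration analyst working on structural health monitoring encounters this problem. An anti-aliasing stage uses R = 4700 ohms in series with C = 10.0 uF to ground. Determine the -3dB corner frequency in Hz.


Cutoff frequency of a first-order RC filter:
fc = 1 / (2 * pi * R * C)
C = 10.0 uF = 1e-05 F
fc = 1 / (2 * pi * 4700 * 1e-05)
   = 1 / 0.29530970943744
   = 3.386275 Hz

3.386275 Hz


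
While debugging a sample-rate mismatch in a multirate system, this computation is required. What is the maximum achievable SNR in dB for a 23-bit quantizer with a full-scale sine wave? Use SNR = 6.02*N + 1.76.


Theoretical SNR for a full-scale sinusoid:
SNR = 6.02 * N + 1.76
    = 6.02 * 23 + 1.76
    = 138.46 + 1.76
    = 140.22 dB

140.22 dB


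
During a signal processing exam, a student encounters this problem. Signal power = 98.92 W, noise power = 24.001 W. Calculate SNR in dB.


SNR in decibels:
SNR = 10 * log10(Ps / Pn)
    = 10 * log10(98.92 / 24.001)
    = 10 * log10(4.1215)
    = 10 * 0.6151
    = 6.15 dB

6.15 dB


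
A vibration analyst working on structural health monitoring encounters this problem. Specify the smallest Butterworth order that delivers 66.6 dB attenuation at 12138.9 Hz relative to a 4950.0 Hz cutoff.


Butterworth filter order formula:
n = log10(10^(A/10) - 1) / (2 * log10(f_stop/f_pass))
10^(66.6/10) - 1 = 4570880.8961
f_stop/f_pass = 12138.9 / 4950.0 = 2.4523
n = 8.5478 -> ceil = 9

9


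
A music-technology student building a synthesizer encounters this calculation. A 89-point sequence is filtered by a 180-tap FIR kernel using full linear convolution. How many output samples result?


Linear convolution output length:
L = N + M - 1
  = 89 + 180 - 1
  = 268 samples

268


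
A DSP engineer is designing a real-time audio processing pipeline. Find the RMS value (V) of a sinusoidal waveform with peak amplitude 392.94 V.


RMS voltage for a sinusoidal waveform:
V_rms = V_peak / sqrt(2)
      = 392.94 / 1.414214
      = 277.851 V

277.851 V


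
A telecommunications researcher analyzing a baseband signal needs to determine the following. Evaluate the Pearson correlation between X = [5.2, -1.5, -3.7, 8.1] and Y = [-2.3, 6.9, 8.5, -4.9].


Pearson correlation coefficient (population):
r = cov(X,Y) / (std(X) * std(Y))
Mean X = 2.025, Mean Y = 2.05
Cov(X,Y) = -27.51375
Std(X) = 4.800716, Std(Y) = 5.752174
r = -0.9963

-0.9963


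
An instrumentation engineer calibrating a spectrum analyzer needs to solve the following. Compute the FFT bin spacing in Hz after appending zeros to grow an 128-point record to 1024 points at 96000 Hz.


Frequency resolution after zero-padding:
N_padded = 128 * 8 = 1024
df = fs / N_padded
   = 96000 / 1024
   = 93.75 Hz

93.75 Hz


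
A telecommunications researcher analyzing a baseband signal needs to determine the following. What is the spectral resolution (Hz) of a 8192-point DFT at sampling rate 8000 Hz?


DFT frequency resolution:
df = fs / N
   = 8000 / 8192
   = 0.9766 Hz

0.9766 Hz


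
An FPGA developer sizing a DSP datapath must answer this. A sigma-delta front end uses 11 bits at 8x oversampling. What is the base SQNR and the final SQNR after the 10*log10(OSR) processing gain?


Step 1 — baseline SQNR at Nyquist:
SQNR_base = 6.02*N + 1.76
          = 6.02*11 + 1.76
          = 67.98 dB

Step 2 — oversampling processing gain:
G = 10*log10(OSR) = 10*log10(8) = 9.03 dB

Step 3 — total:
SQNR_total = 67.98 + 9.03 = 77.01 dB

Base SQNR = 67.98 dB; oversampled SQNR = 77.01 dB


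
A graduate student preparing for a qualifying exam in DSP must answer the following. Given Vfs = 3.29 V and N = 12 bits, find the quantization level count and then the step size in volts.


Step 1 — number of quantization levels:
L = 2^N = 2^12 = 4096

Step 2 — LSB step size:
delta = Vfs / L
      = 3.29 / 4096
      = 0.00080322 V

Levels = 4096; step size = 0.00080322 V


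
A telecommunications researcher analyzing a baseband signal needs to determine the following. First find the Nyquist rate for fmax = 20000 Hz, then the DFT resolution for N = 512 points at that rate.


Step 1 — Nyquist sampling rate:
fs = 2 * fmax = 2 * 20000 = 40000 Hz

Step 2 — DFT bin spacing:
df = fs / N = 40000 / 512 = 78.125 Hz

78.125 Hz


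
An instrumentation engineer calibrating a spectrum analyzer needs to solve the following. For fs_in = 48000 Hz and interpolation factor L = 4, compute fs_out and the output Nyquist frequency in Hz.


Step 1 — output sample rate after interpolation by L:
fs_out = L * fs_in = 4 * 48000 = 192000 Hz

Step 2 — Nyquist frequency of the output stream:
f_Nyq = fs_out / 2 = 192000 / 2 = 96000.0 Hz

fs_out = 192000 Hz; f_Nyquist = 96000.0 Hz


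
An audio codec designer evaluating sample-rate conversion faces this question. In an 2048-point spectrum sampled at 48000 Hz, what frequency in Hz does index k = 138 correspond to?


Frequency of DFT bin k:
f_k = k * fs / N
    = 138 * 48000 / 2048
    = 6624000 / 2048
    = 3234.375 Hz

3234.375 Hz


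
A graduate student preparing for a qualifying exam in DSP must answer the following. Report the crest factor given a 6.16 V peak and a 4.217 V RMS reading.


Crest factor is the ratio of peak to RMS:
CF = V_peak / V_rms
   = 6.16 / 4.217
   = 1.4608

1.4608


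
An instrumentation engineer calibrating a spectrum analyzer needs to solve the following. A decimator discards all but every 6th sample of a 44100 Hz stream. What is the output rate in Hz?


Decimation reduces the sample rate:
fs_out = fs_in / M
       = 44100 / 6
       = 7350.0 Hz

7350.0 Hz


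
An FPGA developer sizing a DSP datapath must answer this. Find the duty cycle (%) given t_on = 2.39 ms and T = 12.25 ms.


Duty cycle as a percentage:
DC = (t_on / T) * 100
   = (2.39 / 12.25) * 100
   = 0.195102 * 100
   = 19.51 %

19.51 %


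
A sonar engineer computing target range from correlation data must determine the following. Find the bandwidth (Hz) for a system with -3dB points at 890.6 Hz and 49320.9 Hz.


Bandwidth is the difference of -3dB frequencies:
BW = f_high - f_low
   = 49320.9 - 890.6
   = 48430.3 Hz

48430.3 Hz


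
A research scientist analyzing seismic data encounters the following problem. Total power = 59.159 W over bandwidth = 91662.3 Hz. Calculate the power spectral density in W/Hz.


Power spectral density:
PSD = P / BW
    = 59.159 / 91662.3
    = 0.0006454 W/Hz

0.0006454 W/Hz


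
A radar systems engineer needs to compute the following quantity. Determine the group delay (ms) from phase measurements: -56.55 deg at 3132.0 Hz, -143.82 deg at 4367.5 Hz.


Group delay from phase difference:
tau = -d(phi)/d(omega)
d(phi) = -87.27 deg = -1.523149 rad
d(omega) = 2*pi*(4367.5 - 3132.0) = 7762.8754 rad/s
tau = -(-1.523149) / 7762.8754
    = 0.1962 ms

0.1962 ms


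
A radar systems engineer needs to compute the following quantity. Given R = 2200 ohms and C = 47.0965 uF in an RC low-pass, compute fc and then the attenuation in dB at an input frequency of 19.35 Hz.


Step 1 — cutoff frequency:
fc = 1 / (2*pi*R*C)
C = 47.0965 uF = 4.70965e-05 F
fc = 1 / (2*pi*2200*4.70965e-05)
   = 1.53606 Hz

Step 2 — magnitude at f = 19.35 Hz:
|H(f)| = 1 / sqrt(1 + (f/fc)^2)
f/fc = 19.35 / 1.53606 = 12.597164
|H| = 1 / sqrt(1 + 158.688541) = 0.079134
|H|_dB = 20*log10(0.079134) = -22.03 dB

fc = 1.53606 Hz; |H(19.35 Hz)| = -22.03 dB


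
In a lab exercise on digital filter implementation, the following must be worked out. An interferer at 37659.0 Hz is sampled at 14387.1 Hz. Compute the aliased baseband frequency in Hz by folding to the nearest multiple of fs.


Compute the nearest integer multiple of fs to the signal:
n = round(37659.0 / 14387.1) = 3
f_alias = |37659.0 - 3 * 14387.1|
        = |37659.0 - 43161.3|
        = 5502.3 Hz

5502.3


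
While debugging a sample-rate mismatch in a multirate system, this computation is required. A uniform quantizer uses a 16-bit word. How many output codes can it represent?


Number of quantization levels = 2^N
= 2^16
= 65536

65536


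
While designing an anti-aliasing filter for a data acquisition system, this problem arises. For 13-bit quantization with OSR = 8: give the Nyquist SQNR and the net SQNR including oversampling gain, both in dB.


Step 1 — baseline SQNR at Nyquist:
SQNR_base = 6.02*N + 1.76
          = 6.02*13 + 1.76
          = 80.02 dB

Step 2 — oversampling processing gain:
G = 10*log10(OSR) = 10*log10(8) = 9.03 dB

Step 3 — total:
SQNR_total = 80.02 + 9.03 = 89.05 dB

Base SQNR = 80.02 dB; oversampled SQNR = 89.05 dB


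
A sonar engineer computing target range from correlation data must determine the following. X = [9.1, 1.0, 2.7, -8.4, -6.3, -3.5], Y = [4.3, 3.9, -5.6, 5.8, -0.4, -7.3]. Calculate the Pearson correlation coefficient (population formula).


Pearson correlation coefficient (population):
r = cov(X,Y) / (std(X) * std(Y))
Mean X = -0.9, Mean Y = 0.1167
Cov(X,Y) = 1.315
Std(X) = 5.898305, Std(Y) = 5.034354
r = 0.0443

0.0443


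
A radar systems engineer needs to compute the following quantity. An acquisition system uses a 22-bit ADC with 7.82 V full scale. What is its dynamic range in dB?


Dynamic range from full-scale to LSB:
V_min = V_max / 2^bits = 7.82 / 2^22
DR = 20 * log10(V_max / V_min)
   = 20 * log10(2^22)
   = 20 * 22 * log10(2)
   = 132.45 dB

132.45 dB


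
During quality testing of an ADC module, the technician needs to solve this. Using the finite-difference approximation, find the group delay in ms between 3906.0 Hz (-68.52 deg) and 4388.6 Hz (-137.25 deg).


Group delay from phase difference:
tau = -d(phi)/d(omega)
d(phi) = -68.73 deg = -1.199565 rad
d(omega) = 2*pi*(4388.6 - 3906.0) = 3032.2652 rad/s
tau = -(-1.199565) / 3032.2652
    = 0.3956 ms

0.3956 ms


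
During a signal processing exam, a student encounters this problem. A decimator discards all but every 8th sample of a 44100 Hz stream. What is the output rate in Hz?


Decimation reduces the sample rate:
fs_out = fs_in / M
       = 44100 / 8
       = 5512.5 Hz

5512.5 Hz


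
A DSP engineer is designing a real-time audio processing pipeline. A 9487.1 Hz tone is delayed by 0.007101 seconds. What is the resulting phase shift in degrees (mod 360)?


Phase shift from frequency and time delay:
phi = 360 * f * t_delay
    = 360 * 9487.1 * 0.007101
    = 24252.44 degrees
    mod 360 = 132.44 degrees

132.44 degrees


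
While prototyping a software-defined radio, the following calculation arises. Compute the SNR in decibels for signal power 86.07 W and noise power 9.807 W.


SNR in decibels:
SNR = 10 * log10(Ps / Pn)
    = 10 * log10(86.07 / 9.807)
    = 10 * log10(8.7764)
    = 10 * 0.9433
    = 9.43 dB

9.43 dB


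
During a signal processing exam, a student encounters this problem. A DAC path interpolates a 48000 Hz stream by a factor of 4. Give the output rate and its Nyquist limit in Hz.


Step 1 — output sample rate after interpolation by L:
fs_out = L * fs_in = 4 * 48000 = 192000 Hz

Step 2 — Nyquist frequency of the output stream:
f_Nyq = fs_out / 2 = 192000 / 2 = 96000.0 Hz

fs_out = 192000 Hz; f_Nyquist = 96000.0 Hz


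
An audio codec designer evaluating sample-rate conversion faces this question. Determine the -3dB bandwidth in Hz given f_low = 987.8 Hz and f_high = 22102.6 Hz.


Bandwidth is the difference of -3dB frequencies:
BW = f_high - f_low
   = 22102.6 - 987.8
   = 21114.8 Hz

21114.8 Hz


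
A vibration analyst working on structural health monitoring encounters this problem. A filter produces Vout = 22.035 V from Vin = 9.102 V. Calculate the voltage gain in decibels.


Voltage gain in dB:
G = 20 * log10(Vout / Vin)
  = 20 * log10(22.035 / 9.102)
  = 20 * log10(2.420897)
  = 20 * 0.383976
  = 7.68 dB

7.68 dB


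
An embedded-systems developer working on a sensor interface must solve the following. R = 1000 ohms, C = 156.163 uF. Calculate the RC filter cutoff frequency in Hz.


Cutoff frequency of a first-order RC filter:
fc = 1 / (2 * pi * R * C)
C = 156.163 uF = 0.000156163 F
fc = 1 / (2 * pi * 1000 * 0.000156163)
   = 1 / 0.98120106712509
   = 1.019159 Hz

1.019159 Hz


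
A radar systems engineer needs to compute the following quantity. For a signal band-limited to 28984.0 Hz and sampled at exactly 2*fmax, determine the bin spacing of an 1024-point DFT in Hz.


Step 1 — Nyquist sampling rate:
fs = 2 * fmax = 2 * 28984.0 = 57968.0 Hz

Step 2 — DFT bin spacing:
df = fs / N = 57968.0 / 1024 = 56.6094 Hz

56.6094 Hz


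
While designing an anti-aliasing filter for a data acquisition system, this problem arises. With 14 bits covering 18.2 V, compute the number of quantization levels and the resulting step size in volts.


Step 1 — number of quantization levels:
L = 2^N = 2^14 = 16384

Step 2 — LSB step size:
delta = Vfs / L
      = 18.2 / 16384
      = 0.00111084 V

Levels = 16384; step size = 0.00111084 V


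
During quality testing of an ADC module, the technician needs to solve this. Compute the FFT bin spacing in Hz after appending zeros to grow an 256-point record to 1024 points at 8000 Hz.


Frequency resolution after zero-padding:
N_padded = 256 * 4 = 1024
df = fs / N_padded
   = 8000 / 1024
   = 7.8125 Hz

7.8125 Hz


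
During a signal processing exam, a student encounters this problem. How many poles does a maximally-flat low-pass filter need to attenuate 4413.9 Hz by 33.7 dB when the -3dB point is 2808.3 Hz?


Butterworth filter order formula:
n = log10(10^(A/10) - 1) / (2 * log10(f_stop/f_pass))
10^(33.7/10) - 1 = 2343.2288
f_stop/f_pass = 4413.9 / 2808.3 = 1.5717
n = 8.5799 -> ceil = 9

9


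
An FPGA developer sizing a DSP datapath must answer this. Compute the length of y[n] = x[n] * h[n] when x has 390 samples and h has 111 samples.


Linear convolution output length:
L = N + M - 1
  = 390 + 111 - 1
  = 500 samples

500


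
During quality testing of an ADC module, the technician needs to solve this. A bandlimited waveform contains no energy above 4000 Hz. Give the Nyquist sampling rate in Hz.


The Nyquist rate is twice the maximum frequency component.
fs_min = 2 * fmax
      = 2 * 4000
      = 8000 Hz

8000


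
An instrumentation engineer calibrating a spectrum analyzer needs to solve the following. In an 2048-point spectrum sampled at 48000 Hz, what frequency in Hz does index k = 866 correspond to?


Frequency of DFT bin k:
f_k = k * fs / N
    = 866 * 48000 / 2048
    = 41568000 / 2048
    = 20296.875 Hz

20296.875 Hz


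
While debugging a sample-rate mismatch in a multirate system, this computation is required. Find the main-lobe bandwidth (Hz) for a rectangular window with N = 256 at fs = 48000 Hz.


Main lobe width for a rectangular window:
Width = 2 * fs / N
      = 2 * 48000 / 256
      = 96000 / 256
      = 375.0 Hz

375.0 Hz


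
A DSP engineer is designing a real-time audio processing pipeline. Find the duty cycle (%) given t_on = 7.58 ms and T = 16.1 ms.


Duty cycle as a percentage:
DC = (t_on / T) * 100
   = (7.58 / 16.1) * 100
   = 0.470807 * 100
   = 47.08 %

47.08 %


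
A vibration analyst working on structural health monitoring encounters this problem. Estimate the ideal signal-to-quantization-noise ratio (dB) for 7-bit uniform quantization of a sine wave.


Theoretical SNR for a full-scale sinusoid:
SNR = 6.02 * N + 1.76
    = 6.02 * 7 + 1.76
    = 42.14 + 1.76
    = 43.9 dB

43.9 dB


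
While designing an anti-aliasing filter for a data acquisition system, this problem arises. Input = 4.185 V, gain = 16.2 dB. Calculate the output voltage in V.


Output voltage from dB gain:
V_out = V_in * 10^(gain_dB / 20)
      = 4.185 * 10^(16.2 / 20)
      = 4.185 * 6.456542
      = 27.0206 V

27.0206 V


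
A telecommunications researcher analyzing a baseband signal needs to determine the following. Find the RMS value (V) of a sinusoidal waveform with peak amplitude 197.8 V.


RMS voltage for a sinusoidal waveform:
V_rms = V_peak / sqrt(2)
      = 197.8 / 1.414214
      = 139.866 V

139.866 V


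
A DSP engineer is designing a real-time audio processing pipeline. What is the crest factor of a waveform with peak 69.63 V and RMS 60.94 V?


Crest factor is the ratio of peak to RMS:
CF = V_peak / V_rms
   = 69.63 / 60.94
   = 1.1426

1.1426
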